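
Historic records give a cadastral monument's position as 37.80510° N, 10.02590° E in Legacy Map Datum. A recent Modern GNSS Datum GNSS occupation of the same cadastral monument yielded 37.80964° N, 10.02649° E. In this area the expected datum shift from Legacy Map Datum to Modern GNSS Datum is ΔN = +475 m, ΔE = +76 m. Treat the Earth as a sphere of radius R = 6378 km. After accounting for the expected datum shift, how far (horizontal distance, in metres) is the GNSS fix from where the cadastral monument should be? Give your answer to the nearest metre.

Observed coordinate differences: Δφ = +0.00454°, Δλ = +0.00059°.
Converting to metres (1° lat = 111317 m, cos φ = 0.790100): observed ΔN = 505.4 m, observed ΔE = 51.9 m.
Subtracting the expected shift leaves a residual of 505.4 − (475) = 30.4 m north and 51.9 − (76) = -24.1 m east.
Residual distance = √(30.4² + (-24.1)²) = 38.8 m.

39 m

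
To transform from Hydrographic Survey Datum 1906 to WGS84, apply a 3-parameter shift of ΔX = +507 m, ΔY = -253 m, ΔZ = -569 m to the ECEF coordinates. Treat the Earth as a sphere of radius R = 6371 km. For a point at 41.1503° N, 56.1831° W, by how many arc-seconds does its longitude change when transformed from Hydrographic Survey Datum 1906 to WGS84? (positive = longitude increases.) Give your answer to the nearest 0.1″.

Δλ = 12.1″

sin φ = 0.658037, cos φ = 0.752986, sin λ = -0.830820, cos λ = 0.556541.
East component: ΔE = −sin λ·ΔX + cos λ·ΔY = −(-0.830820)(507) + (0.556541)(-253) = 280.42 m.
1° of latitude spans πR/180 = 111195 m; at latitude φ, 1° of longitude spans that × cos φ = 83728.2 m, so Δλ = 280.42 / 83728.2 × 3600 = 12.057″.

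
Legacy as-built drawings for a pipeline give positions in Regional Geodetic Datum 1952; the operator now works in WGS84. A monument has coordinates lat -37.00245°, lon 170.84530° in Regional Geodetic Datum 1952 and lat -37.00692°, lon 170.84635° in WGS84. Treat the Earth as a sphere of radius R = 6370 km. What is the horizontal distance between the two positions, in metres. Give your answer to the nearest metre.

Δφ = -37.00692° − -37.00245° = -0.00447°; Δλ = 170.84635° − 170.84530° = +0.00105°.
1° along a meridian = πR/180 = 111177 m.
ΔN = Δφ × 111177 = -497.0 m; ΔE = Δλ × 111177 × cos(-37.00245°) = +0.00105 × 111177 × 0.798610 = 93.2 m.
Distance = √(ΔE² + ΔN²) = √(93.2² + (-497.0)²) = 505.6 m.

506 m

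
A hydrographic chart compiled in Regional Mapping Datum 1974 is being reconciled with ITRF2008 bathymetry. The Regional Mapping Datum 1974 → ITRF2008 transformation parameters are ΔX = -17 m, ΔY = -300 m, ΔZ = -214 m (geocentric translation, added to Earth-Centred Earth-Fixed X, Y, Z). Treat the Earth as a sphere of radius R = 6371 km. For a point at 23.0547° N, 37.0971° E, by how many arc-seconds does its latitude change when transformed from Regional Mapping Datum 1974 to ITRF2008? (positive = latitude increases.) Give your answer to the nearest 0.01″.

sin φ = 0.391610, cos φ = 0.920131, sin λ = 0.603168, cos λ = 0.797614.
North component: ΔN = −sin φ cos λ·ΔX − sin φ sin λ·ΔY + cos φ·ΔZ = −(0.391610)(0.797614)(-17) − (0.391610)(0.603168)(-300) + (0.920131)(-214) = -120.74 m.
1° of latitude spans πR/180 = 111195 m, so Δφ = -120.74 / 111195 × 3600 = -3.909″.

Δφ = -3.91″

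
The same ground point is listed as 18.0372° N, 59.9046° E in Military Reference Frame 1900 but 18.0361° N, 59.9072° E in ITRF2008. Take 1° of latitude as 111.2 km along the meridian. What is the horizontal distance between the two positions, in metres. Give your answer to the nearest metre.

301 m

Δφ = 18.0361° − 18.0372° = -0.0011°; Δλ = 59.9072° − 59.9046° = +0.0026°.
ΔN = Δφ × 111200 = -122.3 m; ΔE = Δλ × 111200 × cos(18.0372°) = +0.0026 × 111200 × 0.950856 = 274.9 m.
Distance = √(ΔE² + ΔN²) = √(274.9² + (-122.3)²) = 300.9 m.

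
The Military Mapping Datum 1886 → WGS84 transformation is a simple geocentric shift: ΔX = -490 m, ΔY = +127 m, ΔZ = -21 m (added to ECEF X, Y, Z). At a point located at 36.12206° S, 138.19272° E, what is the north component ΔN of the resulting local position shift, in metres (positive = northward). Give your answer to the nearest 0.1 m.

ΔN = 248.3 m

At φ = -36.12206°, λ = 138.19272°: sin φ = -0.589507, cos φ = 0.807763, sin λ = 0.666627, cos λ = -0.745391.
ΔN = −sin φ cos λ·ΔX − sin φ sin λ·ΔY + cos φ·ΔZ = −(-0.589507)(-0.745391)(-490) − (-0.589507)(0.666627)(127) + (0.807763)(-21) = 248.26 m.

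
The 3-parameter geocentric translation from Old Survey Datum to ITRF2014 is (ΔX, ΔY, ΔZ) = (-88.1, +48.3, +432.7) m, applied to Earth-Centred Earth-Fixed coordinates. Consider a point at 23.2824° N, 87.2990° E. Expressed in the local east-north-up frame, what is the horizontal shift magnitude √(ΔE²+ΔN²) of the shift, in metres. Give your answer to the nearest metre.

391 m

The local east axis at (φ, λ) is (−sin λ, cos λ, 0), so ΔE = −sin(87.2990°)·(-88.1) + cos(87.2990°)·48.3 = 90.28 m.
The local north axis is (−sin φ cos λ, −sin φ sin λ, cos φ), giving ΔN = 1.641 − 19.070 + 397.464 = 380.04 m.
Horizontal magnitude = √(ΔE² + ΔN²) = √(90.28² + 380.04²) = 390.61 m.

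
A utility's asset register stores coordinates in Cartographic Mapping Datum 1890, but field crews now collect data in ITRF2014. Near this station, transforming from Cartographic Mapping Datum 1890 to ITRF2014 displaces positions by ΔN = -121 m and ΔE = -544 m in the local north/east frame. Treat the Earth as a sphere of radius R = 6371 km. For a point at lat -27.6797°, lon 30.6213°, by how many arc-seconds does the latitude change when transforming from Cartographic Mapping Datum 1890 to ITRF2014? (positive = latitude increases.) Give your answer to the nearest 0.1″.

On a sphere of radius R, 1 rad of latitude = R, so Δφ = ΔN / R = -121.0 / 6371000 = -1.8992e-05 rad = -3.917″.

Δφ = -3.9″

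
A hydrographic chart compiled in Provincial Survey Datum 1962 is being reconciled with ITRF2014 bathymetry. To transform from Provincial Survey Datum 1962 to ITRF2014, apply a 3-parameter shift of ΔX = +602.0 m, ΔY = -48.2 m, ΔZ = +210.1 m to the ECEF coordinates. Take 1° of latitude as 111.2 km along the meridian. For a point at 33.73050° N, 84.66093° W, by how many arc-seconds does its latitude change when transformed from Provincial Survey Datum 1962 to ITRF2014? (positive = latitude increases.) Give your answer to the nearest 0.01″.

sin φ = 0.555287, cos φ = 0.831659, sin λ = -0.995661, cos λ = 0.093050.
North component: ΔN = −sin φ cos λ·ΔX − sin φ sin λ·ΔY + cos φ·ΔZ = −(0.555287)(0.093050)(602.0) − (0.555287)(-0.995661)(-48.2) + (0.831659)(210.1) = 116.98 m.
1° of latitude spans 111200 m, so Δφ = 116.98 / 111200 × 3600 = 3.787″.

Δφ = 3.79″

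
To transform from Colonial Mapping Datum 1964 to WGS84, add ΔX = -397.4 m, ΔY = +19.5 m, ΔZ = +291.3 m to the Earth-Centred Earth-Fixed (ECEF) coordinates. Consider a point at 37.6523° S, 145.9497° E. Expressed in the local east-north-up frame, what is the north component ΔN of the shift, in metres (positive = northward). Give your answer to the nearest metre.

The local north axis is (−sin φ cos λ, −sin φ sin λ, cos φ), giving ΔN = 201.137 + 6.670 + 230.632 = 438.44 m.

ΔN = 438 m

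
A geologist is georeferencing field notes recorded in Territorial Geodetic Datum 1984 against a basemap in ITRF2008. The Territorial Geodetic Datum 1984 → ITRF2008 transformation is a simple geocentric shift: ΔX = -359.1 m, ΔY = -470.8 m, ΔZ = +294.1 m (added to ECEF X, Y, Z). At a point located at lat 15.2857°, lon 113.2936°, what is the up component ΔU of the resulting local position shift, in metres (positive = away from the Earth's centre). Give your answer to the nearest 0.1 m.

ΔU = -202.6 m

The local up (radial) axis is (cos φ cos λ, cos φ sin λ, sin φ), giving ΔU = 136.980 − 417.128 + 77.534 = -202.61 m.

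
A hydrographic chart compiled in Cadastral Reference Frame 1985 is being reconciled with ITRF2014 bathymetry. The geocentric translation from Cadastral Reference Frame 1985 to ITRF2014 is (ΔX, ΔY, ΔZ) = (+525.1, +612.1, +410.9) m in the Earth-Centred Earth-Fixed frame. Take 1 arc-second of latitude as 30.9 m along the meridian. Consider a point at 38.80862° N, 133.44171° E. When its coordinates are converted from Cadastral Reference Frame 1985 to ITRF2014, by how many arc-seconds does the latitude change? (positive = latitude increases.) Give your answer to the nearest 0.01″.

Δφ = 8.67″

sin φ = 0.626721, cos φ = 0.779244, sin λ = 0.726074, cos λ = -0.687616.
North component: ΔN = −sin φ cos λ·ΔX − sin φ sin λ·ΔY + cos φ·ΔZ = −(0.626721)(-0.687616)(525.1) − (0.626721)(0.726074)(612.1) + (0.779244)(410.9) = 267.95 m.
1° of latitude spans 3600 × 30.90 = 111240 m, so Δφ = 267.95 / 111240 × 3600 = 8.671″.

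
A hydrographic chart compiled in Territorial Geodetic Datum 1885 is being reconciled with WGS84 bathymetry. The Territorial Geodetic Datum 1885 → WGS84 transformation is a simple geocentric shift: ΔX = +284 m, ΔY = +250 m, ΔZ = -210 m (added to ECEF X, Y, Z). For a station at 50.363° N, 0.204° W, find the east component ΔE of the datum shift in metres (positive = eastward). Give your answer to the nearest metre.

ΔE = 251 m

At φ = 50.363°, λ = -0.204°: sin φ = 0.770101, cos φ = 0.637921, sin λ = -0.003560, cos λ = 0.999994.
ΔE = −sin λ·ΔX + cos λ·ΔY = −(-0.003560)·(284) + (0.999994)·(250) = 251.01 m.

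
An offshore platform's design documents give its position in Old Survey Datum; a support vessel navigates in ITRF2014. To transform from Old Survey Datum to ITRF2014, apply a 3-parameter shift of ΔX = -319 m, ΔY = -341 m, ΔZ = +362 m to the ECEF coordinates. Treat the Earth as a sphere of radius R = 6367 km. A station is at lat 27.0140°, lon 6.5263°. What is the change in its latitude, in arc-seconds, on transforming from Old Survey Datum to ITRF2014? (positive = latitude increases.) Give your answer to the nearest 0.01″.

sin φ = 0.454208, cos φ = 0.890896, sin λ = 0.113659, cos λ = 0.993520.
North component: ΔN = −sin φ cos λ·ΔX − sin φ sin λ·ΔY + cos φ·ΔZ = −(0.454208)(0.993520)(-319) − (0.454208)(0.113659)(-341) + (0.890896)(362) = 484.06 m.
1° of latitude spans πR/180 = 111125 m, so Δφ = 484.06 / 111125 × 3600 = 15.682″.

Δφ = 15.68″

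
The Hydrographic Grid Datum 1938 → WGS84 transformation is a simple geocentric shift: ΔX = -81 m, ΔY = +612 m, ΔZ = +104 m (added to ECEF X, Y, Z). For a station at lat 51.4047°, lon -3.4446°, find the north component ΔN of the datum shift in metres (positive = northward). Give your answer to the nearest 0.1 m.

The local north axis is (−sin φ cos λ, −sin φ sin λ, cos φ), giving ΔN = 63.193 + 28.739 + 64.877 = 156.81 m.

ΔN = 156.8 m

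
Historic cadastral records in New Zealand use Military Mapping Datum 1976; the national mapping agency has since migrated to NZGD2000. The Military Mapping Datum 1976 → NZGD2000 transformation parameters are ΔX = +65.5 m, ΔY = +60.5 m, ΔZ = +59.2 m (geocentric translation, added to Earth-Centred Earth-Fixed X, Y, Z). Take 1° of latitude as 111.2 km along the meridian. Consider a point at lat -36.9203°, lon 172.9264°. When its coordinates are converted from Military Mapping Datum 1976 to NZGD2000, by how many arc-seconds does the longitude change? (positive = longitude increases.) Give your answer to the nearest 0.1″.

Δλ = -2.8″

sin φ = -0.600704, cos φ = 0.799472, sin λ = 0.123144, cos λ = -0.992389.
East component: ΔE = −sin λ·ΔX + cos λ·ΔY = −(0.123144)(65.5) + (-0.992389)(60.5) = -68.11 m.
1° of latitude spans 111200 m; at latitude φ, 1° of longitude spans that × cos φ = 88901.3 m, so Δλ = -68.11 / 88901.3 × 3600 = -2.758″.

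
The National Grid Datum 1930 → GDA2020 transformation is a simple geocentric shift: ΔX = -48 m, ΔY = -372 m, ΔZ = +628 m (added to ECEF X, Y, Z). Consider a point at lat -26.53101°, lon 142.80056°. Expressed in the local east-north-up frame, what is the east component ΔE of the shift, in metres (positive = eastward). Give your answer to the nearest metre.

ΔE = 325 m

At φ = -26.53101°, λ = 142.80056°: sin φ = -0.446682, cos φ = 0.894693, sin λ = 0.604591, cos λ = -0.796536.
ΔE = −sin λ·ΔX + cos λ·ΔY = −(0.604591)·(-48) + (-0.796536)·(-372) = 325.33 m.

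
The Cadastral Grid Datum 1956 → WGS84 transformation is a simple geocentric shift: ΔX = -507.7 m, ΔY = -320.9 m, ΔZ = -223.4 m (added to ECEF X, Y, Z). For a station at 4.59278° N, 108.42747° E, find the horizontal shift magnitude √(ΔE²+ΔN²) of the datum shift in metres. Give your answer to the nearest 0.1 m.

At φ = 4.59278°, λ = 108.42747°: sin φ = 0.080073, cos φ = 0.996789, sin λ = 0.948725, cos λ = -0.316104.
ΔE = −sin λ·ΔX + cos λ·ΔY = −(0.948725)·(-507.7) + (-0.316104)·(-320.9) = 583.11 m.
ΔN = −sin φ cos λ·ΔX − sin φ sin λ·ΔY + cos φ·ΔZ = −(0.080073)(-0.316104)(-507.7) − (0.080073)(0.948725)(-320.9) + (0.996789)(-223.4) = -211.16 m.
Horizontal magnitude = √(ΔE² + ΔN²) = √(583.11² + (-211.16)²) = 620.16 m.

620.2 m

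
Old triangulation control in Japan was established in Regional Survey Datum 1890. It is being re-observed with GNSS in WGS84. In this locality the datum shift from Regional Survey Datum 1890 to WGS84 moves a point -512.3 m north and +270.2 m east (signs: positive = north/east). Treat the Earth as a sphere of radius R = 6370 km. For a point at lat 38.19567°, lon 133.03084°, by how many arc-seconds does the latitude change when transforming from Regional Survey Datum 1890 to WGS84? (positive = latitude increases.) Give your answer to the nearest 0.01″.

Δφ = -16.59″

On a sphere of radius R, 1 rad of latitude = R, so Δφ = ΔN / R = -512.3 / 6370000 = -8.0424e-05 rad = -16.589″.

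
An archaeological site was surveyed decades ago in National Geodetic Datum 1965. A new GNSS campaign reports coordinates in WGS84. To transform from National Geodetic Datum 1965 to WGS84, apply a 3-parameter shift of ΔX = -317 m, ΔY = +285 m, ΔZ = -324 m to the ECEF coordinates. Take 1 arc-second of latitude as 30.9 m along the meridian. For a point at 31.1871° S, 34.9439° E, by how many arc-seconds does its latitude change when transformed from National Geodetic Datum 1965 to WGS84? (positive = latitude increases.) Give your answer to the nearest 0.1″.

sin φ = -0.517834, cos φ = 0.855481, sin λ = 0.572774, cos λ = 0.819713.
North component: ΔN = −sin φ cos λ·ΔX − sin φ sin λ·ΔY + cos φ·ΔZ = −(-0.517834)(0.819713)(-317) − (-0.517834)(0.572774)(285) + (0.855481)(-324) = -327.20 m.
1° of latitude spans 3600 × 30.90 = 111240 m, so Δφ = -327.20 / 111240 × 3600 = -10.589″.

Δφ = -10.6″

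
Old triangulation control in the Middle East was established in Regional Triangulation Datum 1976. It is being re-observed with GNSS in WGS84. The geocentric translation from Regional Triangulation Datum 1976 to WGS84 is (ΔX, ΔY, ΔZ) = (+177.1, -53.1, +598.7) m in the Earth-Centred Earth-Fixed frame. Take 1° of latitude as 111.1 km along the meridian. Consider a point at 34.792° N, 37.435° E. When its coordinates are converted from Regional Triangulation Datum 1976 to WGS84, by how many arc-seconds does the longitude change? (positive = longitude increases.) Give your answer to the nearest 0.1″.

sin φ = 0.570599, cos φ = 0.821229, sin λ = 0.607861, cos λ = 0.794043.
East component: ΔE = −sin λ·ΔX + cos λ·ΔY = −(0.607861)(177.1) + (0.794043)(-53.1) = -149.82 m.
1° of latitude spans 111100 m; at latitude φ, 1° of longitude spans that × cos φ = 91238.5 m, so Δλ = -149.82 / 91238.5 × 3600 = -5.911″.

Δλ = -5.9″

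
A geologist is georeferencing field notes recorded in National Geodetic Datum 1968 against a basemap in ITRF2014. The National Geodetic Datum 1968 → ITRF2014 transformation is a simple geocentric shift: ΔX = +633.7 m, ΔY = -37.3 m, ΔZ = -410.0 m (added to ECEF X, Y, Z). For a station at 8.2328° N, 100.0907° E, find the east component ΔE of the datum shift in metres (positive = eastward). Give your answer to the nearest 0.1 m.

ΔE = -617.4 m

The local east axis at (φ, λ) is (−sin λ, cos λ, 0), so ΔE = −sin(100.0907°)·633.7 + cos(100.0907°)·(-37.3) = -617.36 m.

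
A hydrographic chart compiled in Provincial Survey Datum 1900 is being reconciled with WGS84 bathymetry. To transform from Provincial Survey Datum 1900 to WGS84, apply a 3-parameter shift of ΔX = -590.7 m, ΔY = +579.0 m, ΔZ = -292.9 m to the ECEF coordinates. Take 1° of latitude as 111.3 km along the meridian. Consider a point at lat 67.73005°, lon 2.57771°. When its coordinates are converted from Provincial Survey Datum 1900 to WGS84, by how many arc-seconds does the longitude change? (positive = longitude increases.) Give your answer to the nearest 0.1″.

Δλ = 51.6″

sin φ = 0.925409, cos φ = 0.378971, sin λ = 0.044974, cos λ = 0.998988.
East component: ΔE = −sin λ·ΔX + cos λ·ΔY = −(0.044974)(-590.7) + (0.998988)(579.0) = 604.98 m.
1° of latitude spans 111300 m; at latitude φ, 1° of longitude spans that × cos φ = 42179.5 m, so Δλ = 604.98 / 42179.5 × 3600 = 51.635″.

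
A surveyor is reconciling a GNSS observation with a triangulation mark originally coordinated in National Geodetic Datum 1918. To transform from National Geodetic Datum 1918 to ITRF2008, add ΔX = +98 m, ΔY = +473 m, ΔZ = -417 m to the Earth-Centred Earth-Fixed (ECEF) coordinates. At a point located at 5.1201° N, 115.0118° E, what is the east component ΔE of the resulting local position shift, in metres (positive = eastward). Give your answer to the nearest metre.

The local east axis at (φ, λ) is (−sin λ, cos λ, 0), so ΔE = −sin(115.0118°)·98 + cos(115.0118°)·473 = -288.80 m.

ΔE = -289 m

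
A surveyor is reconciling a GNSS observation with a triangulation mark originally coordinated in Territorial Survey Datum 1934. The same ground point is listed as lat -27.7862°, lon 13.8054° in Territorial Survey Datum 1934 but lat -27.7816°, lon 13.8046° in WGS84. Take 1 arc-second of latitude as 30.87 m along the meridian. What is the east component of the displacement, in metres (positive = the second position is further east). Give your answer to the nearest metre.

Δφ = -27.7816° − -27.7862° = +0.0046°; Δλ = 13.8046° − 13.8054° = -0.0008°.
1° of latitude = 3600 × 30.87 = 111132 m.
ΔN = Δφ × 111132 = 511.2 m; ΔE = Δλ × 111132 × cos(-27.7862°) = -0.0008 × 111132 × 0.884693 = -78.7 m.

ΔE = -79 m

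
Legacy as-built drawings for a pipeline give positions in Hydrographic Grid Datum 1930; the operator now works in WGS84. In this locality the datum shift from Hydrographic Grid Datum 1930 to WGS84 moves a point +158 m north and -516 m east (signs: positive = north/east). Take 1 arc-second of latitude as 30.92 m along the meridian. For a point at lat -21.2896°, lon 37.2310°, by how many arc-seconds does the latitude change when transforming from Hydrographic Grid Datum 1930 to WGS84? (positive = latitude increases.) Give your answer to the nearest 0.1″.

Δφ = 5.1″

1″ of latitude = 30.92 m, so Δφ = 158.0 / 30.92 = 5.110″.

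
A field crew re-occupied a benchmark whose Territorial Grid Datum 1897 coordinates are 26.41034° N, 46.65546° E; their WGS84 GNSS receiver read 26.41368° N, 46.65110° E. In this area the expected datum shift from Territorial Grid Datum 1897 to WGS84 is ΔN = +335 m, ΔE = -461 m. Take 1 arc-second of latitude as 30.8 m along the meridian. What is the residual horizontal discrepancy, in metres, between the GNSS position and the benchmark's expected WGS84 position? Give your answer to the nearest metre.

Observed coordinate differences: Δφ = +0.00334°, Δλ = -0.00436°.
Converting to metres (1° lat = 110880 m, cos φ = 0.895632): observed ΔN = 370.3 m, observed ΔE = -433.0 m.
Subtracting the expected shift leaves a residual of 370.3 − (335) = 35.3 m north and -433.0 − (-461) = 28.0 m east.
Residual distance = √(35.3² + 28.0²) = 45.1 m.

45 m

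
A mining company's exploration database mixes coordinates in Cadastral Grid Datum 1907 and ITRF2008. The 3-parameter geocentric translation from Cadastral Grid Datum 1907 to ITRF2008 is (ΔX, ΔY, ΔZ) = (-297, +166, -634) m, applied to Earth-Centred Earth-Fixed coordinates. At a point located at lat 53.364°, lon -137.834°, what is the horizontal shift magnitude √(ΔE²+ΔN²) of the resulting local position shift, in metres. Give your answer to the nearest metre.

566 m

The local east axis at (φ, λ) is (−sin λ, cos λ, 0), so ΔE = −sin(-137.834°)·(-297) + cos(-137.834°)·166 = -322.41 m.
The local north axis is (−sin φ cos λ, −sin φ sin λ, cos φ), giving ΔN = -176.648 + 89.418 − 378.326 = -465.56 m.
Horizontal magnitude = √(ΔE² + ΔN²) = √((-322.41)² + (-465.56)²) = 566.30 m.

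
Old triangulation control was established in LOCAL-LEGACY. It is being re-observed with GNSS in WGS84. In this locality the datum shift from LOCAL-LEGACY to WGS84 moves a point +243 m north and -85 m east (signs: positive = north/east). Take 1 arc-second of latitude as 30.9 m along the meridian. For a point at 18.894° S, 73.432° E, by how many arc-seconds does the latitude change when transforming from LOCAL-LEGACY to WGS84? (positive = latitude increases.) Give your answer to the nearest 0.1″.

1″ of latitude = 30.90 m, so Δφ = 243.0 / 30.90 = 7.864″.

Δφ = 7.9″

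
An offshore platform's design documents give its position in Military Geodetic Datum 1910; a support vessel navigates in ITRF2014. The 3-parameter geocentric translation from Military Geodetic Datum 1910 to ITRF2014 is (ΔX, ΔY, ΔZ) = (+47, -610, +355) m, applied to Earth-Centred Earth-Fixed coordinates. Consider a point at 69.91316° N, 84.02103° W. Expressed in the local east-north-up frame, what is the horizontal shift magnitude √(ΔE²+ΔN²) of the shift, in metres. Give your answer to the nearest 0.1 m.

The local east axis at (φ, λ) is (−sin λ, cos λ, 0), so ΔE = −sin(-84.02103°)·47 + cos(-84.02103°)·(-610) = -16.80 m.
The local north axis is (−sin φ cos λ, −sin φ sin λ, cos φ), giving ΔN = -4.598 − 569.779 + 121.923 = -452.45 m.
Horizontal magnitude = √(ΔE² + ΔN²) = √((-16.80)² + (-452.45)²) = 452.77 m.

452.8 m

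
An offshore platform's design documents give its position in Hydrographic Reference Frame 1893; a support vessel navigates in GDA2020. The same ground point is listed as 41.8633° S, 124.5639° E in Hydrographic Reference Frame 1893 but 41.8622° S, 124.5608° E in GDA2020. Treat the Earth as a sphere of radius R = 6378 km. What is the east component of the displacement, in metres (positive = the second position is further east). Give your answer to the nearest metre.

ΔE = -257 m

Δφ = -41.8622° − -41.8633° = +0.0011°; Δλ = 124.5608° − 124.5639° = -0.0031°.
1° along a meridian = πR/180 = 111317 m.
ΔN = Δφ × 111317 = 122.4 m; ΔE = Δλ × 111317 × cos(-41.8633°) = -0.0031 × 111317 × 0.744739 = -257.0 m.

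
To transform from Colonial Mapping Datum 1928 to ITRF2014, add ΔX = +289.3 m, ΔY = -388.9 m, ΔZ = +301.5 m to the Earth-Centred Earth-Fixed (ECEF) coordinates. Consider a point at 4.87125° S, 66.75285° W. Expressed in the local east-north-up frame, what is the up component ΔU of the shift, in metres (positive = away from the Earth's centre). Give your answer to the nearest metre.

ΔU = 444 m

The local up (radial) axis is (cos φ cos λ, cos φ sin λ, sin φ), giving ΔU = 113.774 + 356.035 − 25.602 = 444.21 m.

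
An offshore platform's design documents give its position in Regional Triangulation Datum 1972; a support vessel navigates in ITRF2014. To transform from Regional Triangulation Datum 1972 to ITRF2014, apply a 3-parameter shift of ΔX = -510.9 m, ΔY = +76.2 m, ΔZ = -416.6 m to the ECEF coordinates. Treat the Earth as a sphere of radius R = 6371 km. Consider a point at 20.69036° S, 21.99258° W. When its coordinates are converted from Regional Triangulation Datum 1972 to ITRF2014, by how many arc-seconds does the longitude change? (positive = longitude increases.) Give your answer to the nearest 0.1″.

sin φ = -0.353317, cos φ = 0.935503, sin λ = -0.374487, cos λ = 0.927232.
East component: ΔE = −sin λ·ΔX + cos λ·ΔY = −(-0.374487)(-510.9) + (0.927232)(76.2) = -120.67 m.
1° of latitude spans πR/180 = 111195 m; at latitude φ, 1° of longitude spans that × cos φ = 104023.2 m, so Δλ = -120.67 / 104023.2 × 3600 = -4.176″.

Δλ = -4.2″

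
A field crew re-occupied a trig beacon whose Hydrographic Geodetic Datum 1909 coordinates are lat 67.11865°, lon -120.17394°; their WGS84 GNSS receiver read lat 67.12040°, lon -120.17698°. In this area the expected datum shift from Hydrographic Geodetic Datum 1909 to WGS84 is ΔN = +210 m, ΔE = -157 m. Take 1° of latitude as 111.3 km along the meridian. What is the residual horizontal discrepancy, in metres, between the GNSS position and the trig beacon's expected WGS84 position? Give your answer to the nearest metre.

30 m

Observed coordinate differences: Δφ = +0.00175°, Δλ = -0.00304°.
Converting to metres (1° lat = 111300 m, cos φ = 0.388824): observed ΔN = 194.8 m, observed ΔE = -131.6 m.
Subtracting the expected shift leaves a residual of 194.8 − (210) = -15.2 m north and -131.6 − (-157) = 25.4 m east.
Residual distance = √((-15.2)² + 25.4²) = 29.6 m.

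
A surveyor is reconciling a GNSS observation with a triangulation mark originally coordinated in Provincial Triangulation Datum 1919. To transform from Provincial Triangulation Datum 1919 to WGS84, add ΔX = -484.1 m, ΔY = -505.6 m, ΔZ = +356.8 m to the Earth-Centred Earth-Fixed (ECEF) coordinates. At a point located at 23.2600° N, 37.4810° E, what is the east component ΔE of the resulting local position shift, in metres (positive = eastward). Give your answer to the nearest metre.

ΔE = -107 m

At φ = 23.2600°, λ = 37.4810°: sin φ = 0.394904, cos φ = 0.918722, sin λ = 0.608498, cos λ = 0.793555.
ΔE = −sin λ·ΔX + cos λ·ΔY = −(0.608498)·(-484.1) + (0.793555)·(-505.6) = -106.65 m.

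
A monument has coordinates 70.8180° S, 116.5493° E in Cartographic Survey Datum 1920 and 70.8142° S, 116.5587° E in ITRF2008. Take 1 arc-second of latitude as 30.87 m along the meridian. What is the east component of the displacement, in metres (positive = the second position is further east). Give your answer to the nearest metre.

Δφ = -70.8142° − -70.8180° = +0.0038°; Δλ = 116.5587° − 116.5493° = +0.0094°.
1° of latitude = 3600 × 30.87 = 111132 m.
ΔN = Δφ × 111132 = 422.3 m; ΔE = Δλ × 111132 × cos(-70.8180°) = +0.0094 × 111132 × 0.328570 = 343.2 m.

ΔE = 343 m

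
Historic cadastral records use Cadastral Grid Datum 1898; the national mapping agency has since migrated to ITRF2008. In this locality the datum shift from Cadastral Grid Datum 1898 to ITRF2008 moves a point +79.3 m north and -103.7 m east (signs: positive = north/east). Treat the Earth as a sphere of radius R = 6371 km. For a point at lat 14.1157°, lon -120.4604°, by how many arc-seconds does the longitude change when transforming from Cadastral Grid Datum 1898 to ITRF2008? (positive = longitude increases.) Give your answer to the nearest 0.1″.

Δλ = -3.5″

At latitude 14.1157°, cos φ = 0.969805.
One radian of longitude at latitude φ spans R cos φ, so Δλ = ΔE / (R cos φ) = -103.7 / (6371000 × 0.969805) = -1.6784e-05 rad = -3.462″.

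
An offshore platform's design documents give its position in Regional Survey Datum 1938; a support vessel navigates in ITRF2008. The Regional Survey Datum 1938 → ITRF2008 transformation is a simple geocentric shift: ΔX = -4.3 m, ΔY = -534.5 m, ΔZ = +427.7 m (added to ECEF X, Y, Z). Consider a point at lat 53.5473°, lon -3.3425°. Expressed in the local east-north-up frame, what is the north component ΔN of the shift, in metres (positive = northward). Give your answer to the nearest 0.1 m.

ΔN = 232.5 m

The local north axis is (−sin φ cos λ, −sin φ sin λ, cos φ), giving ΔN = 3.453 − 25.067 + 254.122 = 232.51 m.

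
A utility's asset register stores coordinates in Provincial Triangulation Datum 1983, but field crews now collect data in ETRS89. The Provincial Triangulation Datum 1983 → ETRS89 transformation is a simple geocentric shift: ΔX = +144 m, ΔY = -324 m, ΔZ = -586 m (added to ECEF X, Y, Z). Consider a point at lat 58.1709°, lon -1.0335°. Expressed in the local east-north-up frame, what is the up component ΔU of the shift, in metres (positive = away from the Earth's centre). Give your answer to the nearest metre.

At φ = 58.1709°, λ = -1.0335°: sin φ = 0.849625, cos φ = 0.527387, sin λ = -0.018037, cos λ = 0.999837.
ΔU = cos φ cos λ·ΔX + cos φ sin λ·ΔY + sin φ·ΔZ = (0.527387)(0.999837)(144) + (0.527387)(-0.018037)(-324) + (0.849625)(-586) = -418.87 m.

ΔU = -419 m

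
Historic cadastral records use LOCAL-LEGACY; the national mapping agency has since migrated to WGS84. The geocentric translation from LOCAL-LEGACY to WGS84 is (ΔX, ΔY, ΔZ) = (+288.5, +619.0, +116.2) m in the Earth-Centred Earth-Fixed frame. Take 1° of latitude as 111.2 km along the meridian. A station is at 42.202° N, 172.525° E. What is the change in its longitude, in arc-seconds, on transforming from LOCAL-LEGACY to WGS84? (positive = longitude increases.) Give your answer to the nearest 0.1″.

Δλ = -28.5″

sin φ = 0.671746, cos φ = 0.740781, sin λ = 0.130094, cos λ = -0.991502.
East component: ΔE = −sin λ·ΔX + cos λ·ΔY = −(0.130094)(288.5) + (-0.991502)(619.0) = -651.27 m.
1° of latitude spans 111200 m; at latitude φ, 1° of longitude spans that × cos φ = 82374.9 m, so Δλ = -651.27 / 82374.9 × 3600 = -28.462″.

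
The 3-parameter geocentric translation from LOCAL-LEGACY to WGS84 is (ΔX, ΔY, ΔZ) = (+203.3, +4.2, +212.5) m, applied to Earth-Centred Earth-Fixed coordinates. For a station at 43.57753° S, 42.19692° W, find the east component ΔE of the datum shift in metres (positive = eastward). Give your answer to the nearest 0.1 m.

ΔE = 139.7 m

The local east axis at (φ, λ) is (−sin λ, cos λ, 0), so ΔE = −sin(-42.19692°)·203.3 + cos(-42.19692°)·4.2 = 139.66 m.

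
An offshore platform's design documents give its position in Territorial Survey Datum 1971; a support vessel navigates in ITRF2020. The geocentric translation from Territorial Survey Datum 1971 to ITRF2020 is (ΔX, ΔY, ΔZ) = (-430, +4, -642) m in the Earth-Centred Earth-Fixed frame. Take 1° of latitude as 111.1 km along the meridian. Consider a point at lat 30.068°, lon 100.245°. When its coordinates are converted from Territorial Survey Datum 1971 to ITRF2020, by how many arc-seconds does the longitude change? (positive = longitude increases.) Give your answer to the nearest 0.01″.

Δλ = 15.82″

sin φ = 0.501027, cos φ = 0.865431, sin λ = 0.984056, cos λ = -0.177858.
East component: ΔE = −sin λ·ΔX + cos λ·ΔY = −(0.984056)(-430) + (-0.177858)(4) = 422.43 m.
1° of latitude spans 111100 m; at latitude φ, 1° of longitude spans that × cos φ = 96149.4 m, so Δλ = 422.43 / 96149.4 × 3600 = 15.817″.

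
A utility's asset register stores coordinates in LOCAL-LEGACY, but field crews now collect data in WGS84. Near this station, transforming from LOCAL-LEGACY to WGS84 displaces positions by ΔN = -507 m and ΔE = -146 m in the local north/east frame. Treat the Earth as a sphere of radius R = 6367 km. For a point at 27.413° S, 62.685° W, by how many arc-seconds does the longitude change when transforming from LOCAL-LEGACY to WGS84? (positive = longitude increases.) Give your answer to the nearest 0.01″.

Δλ = -5.33″

At latitude -27.413°, cos φ = 0.887711.
One radian of longitude at latitude φ spans R cos φ, so Δλ = ΔE / (R cos φ) = -146.0 / (6367000 × 0.887711) = -2.5831e-05 rad = -5.328″.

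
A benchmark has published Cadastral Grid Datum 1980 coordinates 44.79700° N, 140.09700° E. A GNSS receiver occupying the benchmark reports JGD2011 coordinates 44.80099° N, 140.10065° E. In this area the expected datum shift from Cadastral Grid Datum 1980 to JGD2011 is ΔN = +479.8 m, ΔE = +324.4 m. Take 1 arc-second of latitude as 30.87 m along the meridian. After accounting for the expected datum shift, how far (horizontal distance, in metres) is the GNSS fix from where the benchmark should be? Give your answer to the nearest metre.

Observed coordinate differences: Δφ = +0.00399°, Δλ = +0.00365°.
Converting to metres (1° lat = 111132 m, cos φ = 0.709608): observed ΔN = 443.4 m, observed ΔE = 287.8 m.
Subtracting the expected shift leaves a residual of 443.4 − (479.8) = -36.4 m north and 287.8 − (324.4) = -36.6 m east.
Residual distance = √((-36.4)² + (-36.6)²) = 51.6 m.

52 m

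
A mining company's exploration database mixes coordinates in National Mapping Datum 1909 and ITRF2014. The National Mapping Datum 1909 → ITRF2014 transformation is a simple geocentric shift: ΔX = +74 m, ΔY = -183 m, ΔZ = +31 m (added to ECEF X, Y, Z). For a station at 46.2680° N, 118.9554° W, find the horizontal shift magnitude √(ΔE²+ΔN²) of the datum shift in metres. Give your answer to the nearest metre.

The local east axis at (φ, λ) is (−sin λ, cos λ, 0), so ΔE = −sin(-118.9554°)·74 + cos(-118.9554°)·(-183) = 153.35 m.
The local north axis is (−sin φ cos λ, −sin φ sin λ, cos φ), giving ΔN = 25.887 − 115.703 + 21.430 = -68.39 m.
Horizontal magnitude = √(ΔE² + ΔN²) = √(153.35² + (-68.39)²) = 167.90 m.

168 m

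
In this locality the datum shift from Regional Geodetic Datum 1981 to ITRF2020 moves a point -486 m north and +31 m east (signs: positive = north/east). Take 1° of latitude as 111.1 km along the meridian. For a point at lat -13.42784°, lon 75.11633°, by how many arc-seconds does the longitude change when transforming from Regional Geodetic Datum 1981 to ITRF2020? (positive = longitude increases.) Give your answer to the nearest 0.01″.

At latitude -13.42784°, cos φ = 0.972663.
1° of longitude at this latitude = 111.1 × cos φ = 108.06 km, so Δλ = 31.0 / 108062.9 = 0.0002869° = 1.033″.

Δλ = 1.03″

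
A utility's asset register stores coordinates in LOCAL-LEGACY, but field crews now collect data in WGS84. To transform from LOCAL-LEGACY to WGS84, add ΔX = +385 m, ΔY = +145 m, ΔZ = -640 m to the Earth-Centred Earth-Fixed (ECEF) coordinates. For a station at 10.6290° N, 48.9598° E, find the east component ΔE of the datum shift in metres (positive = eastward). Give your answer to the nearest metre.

At φ = 10.6290°, λ = 48.9598°: sin φ = 0.184449, cos φ = 0.982842, sin λ = 0.754249, cos λ = 0.656588.
ΔE = −sin λ·ΔX + cos λ·ΔY = −(0.754249)·(385) + (0.656588)·(145) = -195.18 m.

ΔE = -195 m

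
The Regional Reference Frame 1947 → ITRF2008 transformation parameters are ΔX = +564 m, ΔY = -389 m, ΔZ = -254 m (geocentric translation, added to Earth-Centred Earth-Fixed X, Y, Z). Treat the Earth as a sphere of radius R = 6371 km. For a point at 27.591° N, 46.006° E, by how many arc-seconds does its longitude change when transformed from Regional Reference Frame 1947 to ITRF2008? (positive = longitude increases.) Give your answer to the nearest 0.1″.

Δλ = -24.7″

sin φ = 0.463157, cos φ = 0.886276, sin λ = 0.719413, cos λ = 0.694583.
East component: ΔE = −sin λ·ΔX + cos λ·ΔY = −(0.719413)(564) + (0.694583)(-389) = -675.94 m.
1° of latitude spans πR/180 = 111195 m; at latitude φ, 1° of longitude spans that × cos φ = 98549.4 m, so Δλ = -675.94 / 98549.4 × 3600 = -24.692″.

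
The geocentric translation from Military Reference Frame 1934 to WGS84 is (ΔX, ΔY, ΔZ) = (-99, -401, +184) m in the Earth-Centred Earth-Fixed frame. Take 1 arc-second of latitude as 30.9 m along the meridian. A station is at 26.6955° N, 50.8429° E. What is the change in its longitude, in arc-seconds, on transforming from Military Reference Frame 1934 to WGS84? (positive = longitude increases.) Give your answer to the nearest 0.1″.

sin φ = 0.449249, cos φ = 0.893407, sin λ = 0.775418, cos λ = 0.631449.
East component: ΔE = −sin λ·ΔX + cos λ·ΔY = −(0.775418)(-99) + (0.631449)(-401) = -176.44 m.
1° of latitude spans 3600 × 30.90 = 111240 m; at latitude φ, 1° of longitude spans that × cos φ = 99382.6 m, so Δλ = -176.44 / 99382.6 × 3600 = -6.391″.

Δλ = -6.4″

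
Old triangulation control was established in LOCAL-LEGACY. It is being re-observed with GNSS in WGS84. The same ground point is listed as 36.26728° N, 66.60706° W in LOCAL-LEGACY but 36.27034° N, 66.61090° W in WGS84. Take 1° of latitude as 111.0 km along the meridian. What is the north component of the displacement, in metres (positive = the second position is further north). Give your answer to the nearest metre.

ΔN = 340 m

Δφ = 36.27034° − 36.26728° = +0.00306°; Δλ = -66.61090° − -66.60706° = -0.00384°.
ΔN = Δφ × 111000 = 339.7 m; ΔE = Δλ × 111000 × cos(36.26728°) = -0.00384 × 111000 × 0.806266 = -343.7 m.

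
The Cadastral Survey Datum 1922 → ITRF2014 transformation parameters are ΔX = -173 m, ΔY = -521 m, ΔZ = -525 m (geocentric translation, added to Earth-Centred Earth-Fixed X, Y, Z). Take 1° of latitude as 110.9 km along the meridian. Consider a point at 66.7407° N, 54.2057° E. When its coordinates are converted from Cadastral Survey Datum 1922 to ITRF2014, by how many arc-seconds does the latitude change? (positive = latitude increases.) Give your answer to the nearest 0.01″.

sin φ = 0.918727, cos φ = 0.394893, sin λ = 0.811122, cos λ = 0.584877.
North component: ΔN = −sin φ cos λ·ΔX − sin φ sin λ·ΔY + cos φ·ΔZ = −(0.918727)(0.584877)(-173) − (0.918727)(0.811122)(-521) + (0.394893)(-525) = 273.89 m.
1° of latitude spans 110900 m, so Δφ = 273.89 / 110900 × 3600 = 8.891″.

Δφ = 8.89″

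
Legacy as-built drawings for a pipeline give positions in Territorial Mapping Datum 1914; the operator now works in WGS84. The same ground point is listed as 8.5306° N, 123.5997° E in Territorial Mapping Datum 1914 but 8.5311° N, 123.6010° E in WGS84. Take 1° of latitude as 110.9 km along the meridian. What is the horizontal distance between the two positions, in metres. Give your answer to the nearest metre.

Δφ = 8.5311° − 8.5306° = +0.0005°; Δλ = 123.6010° − 123.5997° = +0.0013°.
ΔN = Δφ × 110900 = 55.5 m; ΔE = Δλ × 110900 × cos(8.5306°) = +0.0013 × 110900 × 0.988937 = 142.6 m.
Distance = √(ΔE² + ΔN²) = √(142.6² + 55.5²) = 153.0 m.

153 m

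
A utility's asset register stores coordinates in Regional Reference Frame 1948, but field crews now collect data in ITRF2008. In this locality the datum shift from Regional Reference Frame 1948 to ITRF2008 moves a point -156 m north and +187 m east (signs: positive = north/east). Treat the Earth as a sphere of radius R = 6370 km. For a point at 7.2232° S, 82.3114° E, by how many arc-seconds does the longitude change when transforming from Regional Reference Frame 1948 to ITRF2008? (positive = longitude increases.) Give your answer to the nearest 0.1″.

At latitude -7.2232°, cos φ = 0.992064.
One radian of longitude at latitude φ spans R cos φ, so Δλ = ΔE / (R cos φ) = 187.0 / (6370000 × 0.992064) = 2.9591e-05 rad = 6.104″.

Δλ = 6.1″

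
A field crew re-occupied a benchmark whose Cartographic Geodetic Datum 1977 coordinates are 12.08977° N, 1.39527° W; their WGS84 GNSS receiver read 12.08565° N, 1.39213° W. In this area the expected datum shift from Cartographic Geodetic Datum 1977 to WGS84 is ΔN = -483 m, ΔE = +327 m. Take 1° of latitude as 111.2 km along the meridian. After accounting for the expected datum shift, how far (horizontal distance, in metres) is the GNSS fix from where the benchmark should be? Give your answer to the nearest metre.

29 m

Observed coordinate differences: Δφ = -0.00412°, Δλ = +0.00314°.
Converting to metres (1° lat = 111200 m, cos φ = 0.977821): observed ΔN = -458.1 m, observed ΔE = 341.4 m.
Subtracting the expected shift leaves a residual of -458.1 − (-483) = 24.9 m north and 341.4 − (327) = 14.4 m east.
Residual distance = √(24.9² + 14.4²) = 28.7 m.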